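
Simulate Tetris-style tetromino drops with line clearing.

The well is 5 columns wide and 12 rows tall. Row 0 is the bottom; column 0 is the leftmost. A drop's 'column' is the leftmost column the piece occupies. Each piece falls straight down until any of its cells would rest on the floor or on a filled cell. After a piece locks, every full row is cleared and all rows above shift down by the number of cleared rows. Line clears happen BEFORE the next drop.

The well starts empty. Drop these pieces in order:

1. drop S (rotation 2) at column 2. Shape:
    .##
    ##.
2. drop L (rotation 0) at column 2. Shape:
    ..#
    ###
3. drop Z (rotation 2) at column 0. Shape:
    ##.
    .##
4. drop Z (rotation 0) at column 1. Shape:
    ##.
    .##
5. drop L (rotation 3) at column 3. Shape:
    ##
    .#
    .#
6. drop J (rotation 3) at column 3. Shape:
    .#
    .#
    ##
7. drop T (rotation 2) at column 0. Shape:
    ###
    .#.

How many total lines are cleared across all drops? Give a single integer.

Drop 1: S rot2 at col 2 lands with bottom-row=0; cleared 0 line(s) (total 0); column heights now [0 0 1 2 2], max=2
Drop 2: L rot0 at col 2 lands with bottom-row=2; cleared 0 line(s) (total 0); column heights now [0 0 3 3 4], max=4
Drop 3: Z rot2 at col 0 lands with bottom-row=3; cleared 0 line(s) (total 0); column heights now [5 5 4 3 4], max=5
Drop 4: Z rot0 at col 1 lands with bottom-row=4; cleared 0 line(s) (total 0); column heights now [5 6 6 5 4], max=6
Drop 5: L rot3 at col 3 lands with bottom-row=4; cleared 1 line(s) (total 1); column heights now [0 5 5 6 6], max=6
Drop 6: J rot3 at col 3 lands with bottom-row=6; cleared 0 line(s) (total 1); column heights now [0 5 5 7 9], max=9
Drop 7: T rot2 at col 0 lands with bottom-row=5; cleared 1 line(s) (total 2); column heights now [0 6 5 6 8], max=8

Answer: 2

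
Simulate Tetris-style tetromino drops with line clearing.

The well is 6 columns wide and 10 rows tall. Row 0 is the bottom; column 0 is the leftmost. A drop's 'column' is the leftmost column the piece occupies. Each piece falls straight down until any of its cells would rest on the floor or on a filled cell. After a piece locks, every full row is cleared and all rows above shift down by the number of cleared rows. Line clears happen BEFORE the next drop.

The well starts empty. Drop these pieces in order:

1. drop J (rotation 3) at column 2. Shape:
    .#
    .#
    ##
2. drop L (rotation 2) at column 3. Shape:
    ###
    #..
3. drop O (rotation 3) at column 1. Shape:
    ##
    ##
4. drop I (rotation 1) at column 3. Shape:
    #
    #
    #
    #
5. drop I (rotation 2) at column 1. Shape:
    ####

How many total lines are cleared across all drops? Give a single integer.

Answer: 0

Derivation:
Drop 1: J rot3 at col 2 lands with bottom-row=0; cleared 0 line(s) (total 0); column heights now [0 0 1 3 0 0], max=3
Drop 2: L rot2 at col 3 lands with bottom-row=3; cleared 0 line(s) (total 0); column heights now [0 0 1 5 5 5], max=5
Drop 3: O rot3 at col 1 lands with bottom-row=1; cleared 0 line(s) (total 0); column heights now [0 3 3 5 5 5], max=5
Drop 4: I rot1 at col 3 lands with bottom-row=5; cleared 0 line(s) (total 0); column heights now [0 3 3 9 5 5], max=9
Drop 5: I rot2 at col 1 lands with bottom-row=9; cleared 0 line(s) (total 0); column heights now [0 10 10 10 10 5], max=10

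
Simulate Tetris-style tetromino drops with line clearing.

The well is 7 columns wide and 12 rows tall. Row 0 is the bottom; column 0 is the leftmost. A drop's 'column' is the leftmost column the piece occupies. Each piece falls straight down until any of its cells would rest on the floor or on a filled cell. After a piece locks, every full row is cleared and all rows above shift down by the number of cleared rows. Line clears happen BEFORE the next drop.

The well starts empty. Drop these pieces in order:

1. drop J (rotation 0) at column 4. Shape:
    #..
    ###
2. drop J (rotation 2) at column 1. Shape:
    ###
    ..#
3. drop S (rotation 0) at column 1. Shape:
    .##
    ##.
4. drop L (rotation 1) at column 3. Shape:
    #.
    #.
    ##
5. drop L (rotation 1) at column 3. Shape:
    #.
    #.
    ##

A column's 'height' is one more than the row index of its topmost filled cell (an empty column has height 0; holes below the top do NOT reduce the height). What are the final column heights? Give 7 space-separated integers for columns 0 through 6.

Answer: 0 3 4 10 8 1 1

Derivation:
Drop 1: J rot0 at col 4 lands with bottom-row=0; cleared 0 line(s) (total 0); column heights now [0 0 0 0 2 1 1], max=2
Drop 2: J rot2 at col 1 lands with bottom-row=0; cleared 0 line(s) (total 0); column heights now [0 2 2 2 2 1 1], max=2
Drop 3: S rot0 at col 1 lands with bottom-row=2; cleared 0 line(s) (total 0); column heights now [0 3 4 4 2 1 1], max=4
Drop 4: L rot1 at col 3 lands with bottom-row=4; cleared 0 line(s) (total 0); column heights now [0 3 4 7 5 1 1], max=7
Drop 5: L rot1 at col 3 lands with bottom-row=7; cleared 0 line(s) (total 0); column heights now [0 3 4 10 8 1 1], max=10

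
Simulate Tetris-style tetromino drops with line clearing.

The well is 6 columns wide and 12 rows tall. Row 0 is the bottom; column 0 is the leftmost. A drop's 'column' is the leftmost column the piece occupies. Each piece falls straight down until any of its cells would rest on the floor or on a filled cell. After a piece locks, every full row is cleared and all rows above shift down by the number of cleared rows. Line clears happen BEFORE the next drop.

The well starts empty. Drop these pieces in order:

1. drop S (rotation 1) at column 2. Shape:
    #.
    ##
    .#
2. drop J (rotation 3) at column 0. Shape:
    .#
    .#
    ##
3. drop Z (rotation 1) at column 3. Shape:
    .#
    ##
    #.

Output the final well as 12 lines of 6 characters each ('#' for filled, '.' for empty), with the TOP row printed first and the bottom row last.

Answer: ......
......
......
......
......
......
......
....#.
...##.
.###..
.###..
##.#..

Derivation:
Drop 1: S rot1 at col 2 lands with bottom-row=0; cleared 0 line(s) (total 0); column heights now [0 0 3 2 0 0], max=3
Drop 2: J rot3 at col 0 lands with bottom-row=0; cleared 0 line(s) (total 0); column heights now [1 3 3 2 0 0], max=3
Drop 3: Z rot1 at col 3 lands with bottom-row=2; cleared 0 line(s) (total 0); column heights now [1 3 3 4 5 0], max=5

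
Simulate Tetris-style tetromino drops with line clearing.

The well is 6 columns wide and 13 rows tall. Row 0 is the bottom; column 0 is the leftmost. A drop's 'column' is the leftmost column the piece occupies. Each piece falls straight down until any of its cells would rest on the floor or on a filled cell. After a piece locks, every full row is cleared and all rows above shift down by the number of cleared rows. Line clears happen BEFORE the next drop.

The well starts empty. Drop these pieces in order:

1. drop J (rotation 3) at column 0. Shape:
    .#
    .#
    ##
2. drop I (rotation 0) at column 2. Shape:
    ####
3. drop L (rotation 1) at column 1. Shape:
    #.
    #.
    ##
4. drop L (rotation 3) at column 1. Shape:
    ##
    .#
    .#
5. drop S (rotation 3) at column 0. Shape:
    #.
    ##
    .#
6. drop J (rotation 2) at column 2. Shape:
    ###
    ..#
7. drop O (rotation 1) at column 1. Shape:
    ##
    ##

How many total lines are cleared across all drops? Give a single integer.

Drop 1: J rot3 at col 0 lands with bottom-row=0; cleared 0 line(s) (total 0); column heights now [1 3 0 0 0 0], max=3
Drop 2: I rot0 at col 2 lands with bottom-row=0; cleared 1 line(s) (total 1); column heights now [0 2 0 0 0 0], max=2
Drop 3: L rot1 at col 1 lands with bottom-row=2; cleared 0 line(s) (total 1); column heights now [0 5 3 0 0 0], max=5
Drop 4: L rot3 at col 1 lands with bottom-row=3; cleared 0 line(s) (total 1); column heights now [0 6 6 0 0 0], max=6
Drop 5: S rot3 at col 0 lands with bottom-row=6; cleared 0 line(s) (total 1); column heights now [9 8 6 0 0 0], max=9
Drop 6: J rot2 at col 2 lands with bottom-row=5; cleared 0 line(s) (total 1); column heights now [9 8 7 7 7 0], max=9
Drop 7: O rot1 at col 1 lands with bottom-row=8; cleared 0 line(s) (total 1); column heights now [9 10 10 7 7 0], max=10

Answer: 1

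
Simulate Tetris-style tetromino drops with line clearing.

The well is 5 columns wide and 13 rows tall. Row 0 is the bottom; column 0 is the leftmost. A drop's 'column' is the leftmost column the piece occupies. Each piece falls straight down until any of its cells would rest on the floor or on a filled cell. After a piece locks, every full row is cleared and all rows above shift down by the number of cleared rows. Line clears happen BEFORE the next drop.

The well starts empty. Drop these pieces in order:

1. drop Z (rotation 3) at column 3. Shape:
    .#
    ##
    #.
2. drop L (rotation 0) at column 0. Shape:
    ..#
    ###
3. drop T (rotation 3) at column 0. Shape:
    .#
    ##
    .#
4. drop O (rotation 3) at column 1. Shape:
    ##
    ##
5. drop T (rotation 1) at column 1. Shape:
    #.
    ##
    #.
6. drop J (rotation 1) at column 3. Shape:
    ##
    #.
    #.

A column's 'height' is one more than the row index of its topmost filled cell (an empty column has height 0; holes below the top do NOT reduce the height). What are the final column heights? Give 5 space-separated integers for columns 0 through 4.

Answer: 3 9 8 5 5

Derivation:
Drop 1: Z rot3 at col 3 lands with bottom-row=0; cleared 0 line(s) (total 0); column heights now [0 0 0 2 3], max=3
Drop 2: L rot0 at col 0 lands with bottom-row=0; cleared 0 line(s) (total 0); column heights now [1 1 2 2 3], max=3
Drop 3: T rot3 at col 0 lands with bottom-row=1; cleared 0 line(s) (total 0); column heights now [3 4 2 2 3], max=4
Drop 4: O rot3 at col 1 lands with bottom-row=4; cleared 0 line(s) (total 0); column heights now [3 6 6 2 3], max=6
Drop 5: T rot1 at col 1 lands with bottom-row=6; cleared 0 line(s) (total 0); column heights now [3 9 8 2 3], max=9
Drop 6: J rot1 at col 3 lands with bottom-row=2; cleared 0 line(s) (total 0); column heights now [3 9 8 5 5], max=9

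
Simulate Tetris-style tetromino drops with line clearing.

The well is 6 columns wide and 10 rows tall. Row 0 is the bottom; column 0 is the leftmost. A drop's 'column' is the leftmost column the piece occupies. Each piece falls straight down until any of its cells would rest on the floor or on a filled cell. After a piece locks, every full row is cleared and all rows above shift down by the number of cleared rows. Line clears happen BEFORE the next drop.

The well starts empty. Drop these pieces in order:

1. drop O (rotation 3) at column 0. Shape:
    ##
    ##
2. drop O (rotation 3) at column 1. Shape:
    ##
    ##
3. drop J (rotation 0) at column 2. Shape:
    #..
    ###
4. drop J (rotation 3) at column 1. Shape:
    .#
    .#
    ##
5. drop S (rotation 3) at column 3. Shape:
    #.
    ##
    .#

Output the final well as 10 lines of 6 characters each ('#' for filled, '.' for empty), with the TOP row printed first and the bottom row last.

Drop 1: O rot3 at col 0 lands with bottom-row=0; cleared 0 line(s) (total 0); column heights now [2 2 0 0 0 0], max=2
Drop 2: O rot3 at col 1 lands with bottom-row=2; cleared 0 line(s) (total 0); column heights now [2 4 4 0 0 0], max=4
Drop 3: J rot0 at col 2 lands with bottom-row=4; cleared 0 line(s) (total 0); column heights now [2 4 6 5 5 0], max=6
Drop 4: J rot3 at col 1 lands with bottom-row=6; cleared 0 line(s) (total 0); column heights now [2 7 9 5 5 0], max=9
Drop 5: S rot3 at col 3 lands with bottom-row=5; cleared 0 line(s) (total 0); column heights now [2 7 9 8 7 0], max=9

Answer: ......
..#...
..##..
.####.
..#.#.
..###.
.##...
.##...
##....
##....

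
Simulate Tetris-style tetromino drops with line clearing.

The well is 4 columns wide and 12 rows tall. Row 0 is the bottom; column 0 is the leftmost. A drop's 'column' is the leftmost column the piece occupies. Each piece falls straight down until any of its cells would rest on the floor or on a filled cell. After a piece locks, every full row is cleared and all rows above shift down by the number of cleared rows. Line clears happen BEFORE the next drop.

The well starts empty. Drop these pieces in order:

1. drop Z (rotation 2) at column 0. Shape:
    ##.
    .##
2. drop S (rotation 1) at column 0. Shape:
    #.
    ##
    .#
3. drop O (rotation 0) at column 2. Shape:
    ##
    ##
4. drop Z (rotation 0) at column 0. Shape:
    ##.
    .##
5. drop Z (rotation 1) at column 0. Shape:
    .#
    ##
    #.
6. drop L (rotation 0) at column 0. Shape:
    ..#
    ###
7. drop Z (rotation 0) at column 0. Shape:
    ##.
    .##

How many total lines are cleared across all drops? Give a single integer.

Drop 1: Z rot2 at col 0 lands with bottom-row=0; cleared 0 line(s) (total 0); column heights now [2 2 1 0], max=2
Drop 2: S rot1 at col 0 lands with bottom-row=2; cleared 0 line(s) (total 0); column heights now [5 4 1 0], max=5
Drop 3: O rot0 at col 2 lands with bottom-row=1; cleared 1 line(s) (total 1); column heights now [4 3 2 2], max=4
Drop 4: Z rot0 at col 0 lands with bottom-row=3; cleared 0 line(s) (total 1); column heights now [5 5 4 2], max=5
Drop 5: Z rot1 at col 0 lands with bottom-row=5; cleared 0 line(s) (total 1); column heights now [7 8 4 2], max=8
Drop 6: L rot0 at col 0 lands with bottom-row=8; cleared 0 line(s) (total 1); column heights now [9 9 10 2], max=10
Drop 7: Z rot0 at col 0 lands with bottom-row=10; cleared 0 line(s) (total 1); column heights now [12 12 11 2], max=12

Answer: 1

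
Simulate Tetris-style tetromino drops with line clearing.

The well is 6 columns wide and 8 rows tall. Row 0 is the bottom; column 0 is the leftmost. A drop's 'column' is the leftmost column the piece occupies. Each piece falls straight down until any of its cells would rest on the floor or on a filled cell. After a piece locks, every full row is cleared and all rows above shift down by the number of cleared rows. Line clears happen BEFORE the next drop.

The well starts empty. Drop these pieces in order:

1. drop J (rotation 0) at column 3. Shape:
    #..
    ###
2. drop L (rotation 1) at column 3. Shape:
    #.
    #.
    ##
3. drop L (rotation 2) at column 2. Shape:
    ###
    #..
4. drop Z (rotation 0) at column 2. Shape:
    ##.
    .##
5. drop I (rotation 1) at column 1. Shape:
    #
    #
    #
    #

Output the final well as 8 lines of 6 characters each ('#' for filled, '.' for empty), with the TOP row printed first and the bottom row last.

Drop 1: J rot0 at col 3 lands with bottom-row=0; cleared 0 line(s) (total 0); column heights now [0 0 0 2 1 1], max=2
Drop 2: L rot1 at col 3 lands with bottom-row=2; cleared 0 line(s) (total 0); column heights now [0 0 0 5 3 1], max=5
Drop 3: L rot2 at col 2 lands with bottom-row=4; cleared 0 line(s) (total 0); column heights now [0 0 6 6 6 1], max=6
Drop 4: Z rot0 at col 2 lands with bottom-row=6; cleared 0 line(s) (total 0); column heights now [0 0 8 8 7 1], max=8
Drop 5: I rot1 at col 1 lands with bottom-row=0; cleared 0 line(s) (total 0); column heights now [0 4 8 8 7 1], max=8

Answer: ..##..
...##.
..###.
..##..
.#.#..
.#.##.
.#.#..
.#.###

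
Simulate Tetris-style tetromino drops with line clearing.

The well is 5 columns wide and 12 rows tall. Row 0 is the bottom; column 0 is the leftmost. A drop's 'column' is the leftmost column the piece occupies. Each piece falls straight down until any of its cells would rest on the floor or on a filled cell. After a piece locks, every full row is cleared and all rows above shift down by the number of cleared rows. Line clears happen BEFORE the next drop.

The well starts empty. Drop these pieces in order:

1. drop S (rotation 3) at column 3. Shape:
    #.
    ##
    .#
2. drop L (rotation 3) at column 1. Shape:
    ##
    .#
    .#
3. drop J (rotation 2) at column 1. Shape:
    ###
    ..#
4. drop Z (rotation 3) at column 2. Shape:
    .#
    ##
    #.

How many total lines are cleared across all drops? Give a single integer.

Drop 1: S rot3 at col 3 lands with bottom-row=0; cleared 0 line(s) (total 0); column heights now [0 0 0 3 2], max=3
Drop 2: L rot3 at col 1 lands with bottom-row=0; cleared 0 line(s) (total 0); column heights now [0 3 3 3 2], max=3
Drop 3: J rot2 at col 1 lands with bottom-row=3; cleared 0 line(s) (total 0); column heights now [0 5 5 5 2], max=5
Drop 4: Z rot3 at col 2 lands with bottom-row=5; cleared 0 line(s) (total 0); column heights now [0 5 7 8 2], max=8

Answer: 0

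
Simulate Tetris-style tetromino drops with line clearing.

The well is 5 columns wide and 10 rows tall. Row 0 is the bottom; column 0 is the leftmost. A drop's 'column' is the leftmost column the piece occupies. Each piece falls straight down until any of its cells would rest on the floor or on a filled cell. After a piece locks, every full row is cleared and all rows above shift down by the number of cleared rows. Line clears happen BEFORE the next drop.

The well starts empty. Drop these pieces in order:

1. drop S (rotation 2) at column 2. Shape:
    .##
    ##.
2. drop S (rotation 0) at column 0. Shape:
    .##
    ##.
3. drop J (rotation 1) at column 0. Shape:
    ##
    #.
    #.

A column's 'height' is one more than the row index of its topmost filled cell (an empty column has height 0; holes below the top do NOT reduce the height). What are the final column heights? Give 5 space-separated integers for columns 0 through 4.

Drop 1: S rot2 at col 2 lands with bottom-row=0; cleared 0 line(s) (total 0); column heights now [0 0 1 2 2], max=2
Drop 2: S rot0 at col 0 lands with bottom-row=0; cleared 0 line(s) (total 0); column heights now [1 2 2 2 2], max=2
Drop 3: J rot1 at col 0 lands with bottom-row=1; cleared 1 line(s) (total 1); column heights now [3 3 1 1 0], max=3

Answer: 3 3 1 1 0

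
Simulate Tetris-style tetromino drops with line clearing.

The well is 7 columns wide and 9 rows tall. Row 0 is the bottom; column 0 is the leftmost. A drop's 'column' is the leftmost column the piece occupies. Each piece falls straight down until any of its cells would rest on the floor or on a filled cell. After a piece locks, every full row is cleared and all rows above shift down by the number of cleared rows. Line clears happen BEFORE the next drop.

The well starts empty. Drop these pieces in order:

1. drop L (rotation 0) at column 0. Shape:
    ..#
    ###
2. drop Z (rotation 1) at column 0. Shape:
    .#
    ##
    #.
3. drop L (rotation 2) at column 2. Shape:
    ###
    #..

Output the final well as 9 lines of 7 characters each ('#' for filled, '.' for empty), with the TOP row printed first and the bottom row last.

Answer: .......
.......
.......
.......
.......
.####..
###....
#.#....
###....

Derivation:
Drop 1: L rot0 at col 0 lands with bottom-row=0; cleared 0 line(s) (total 0); column heights now [1 1 2 0 0 0 0], max=2
Drop 2: Z rot1 at col 0 lands with bottom-row=1; cleared 0 line(s) (total 0); column heights now [3 4 2 0 0 0 0], max=4
Drop 3: L rot2 at col 2 lands with bottom-row=2; cleared 0 line(s) (total 0); column heights now [3 4 4 4 4 0 0], max=4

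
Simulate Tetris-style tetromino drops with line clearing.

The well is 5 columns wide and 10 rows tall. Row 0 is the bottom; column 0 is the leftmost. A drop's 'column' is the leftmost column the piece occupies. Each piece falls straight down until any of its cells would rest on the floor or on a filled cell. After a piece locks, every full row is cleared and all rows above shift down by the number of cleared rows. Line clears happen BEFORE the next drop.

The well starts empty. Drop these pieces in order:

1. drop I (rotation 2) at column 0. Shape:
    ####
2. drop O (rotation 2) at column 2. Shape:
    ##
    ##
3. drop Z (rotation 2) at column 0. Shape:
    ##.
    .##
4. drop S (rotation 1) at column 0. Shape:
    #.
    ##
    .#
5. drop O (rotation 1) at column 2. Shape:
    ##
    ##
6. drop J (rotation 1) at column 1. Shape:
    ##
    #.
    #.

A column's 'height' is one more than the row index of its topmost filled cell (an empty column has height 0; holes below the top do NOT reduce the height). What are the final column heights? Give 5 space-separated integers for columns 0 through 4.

Drop 1: I rot2 at col 0 lands with bottom-row=0; cleared 0 line(s) (total 0); column heights now [1 1 1 1 0], max=1
Drop 2: O rot2 at col 2 lands with bottom-row=1; cleared 0 line(s) (total 0); column heights now [1 1 3 3 0], max=3
Drop 3: Z rot2 at col 0 lands with bottom-row=3; cleared 0 line(s) (total 0); column heights now [5 5 4 3 0], max=5
Drop 4: S rot1 at col 0 lands with bottom-row=5; cleared 0 line(s) (total 0); column heights now [8 7 4 3 0], max=8
Drop 5: O rot1 at col 2 lands with bottom-row=4; cleared 0 line(s) (total 0); column heights now [8 7 6 6 0], max=8
Drop 6: J rot1 at col 1 lands with bottom-row=7; cleared 0 line(s) (total 0); column heights now [8 10 10 6 0], max=10

Answer: 8 10 10 6 0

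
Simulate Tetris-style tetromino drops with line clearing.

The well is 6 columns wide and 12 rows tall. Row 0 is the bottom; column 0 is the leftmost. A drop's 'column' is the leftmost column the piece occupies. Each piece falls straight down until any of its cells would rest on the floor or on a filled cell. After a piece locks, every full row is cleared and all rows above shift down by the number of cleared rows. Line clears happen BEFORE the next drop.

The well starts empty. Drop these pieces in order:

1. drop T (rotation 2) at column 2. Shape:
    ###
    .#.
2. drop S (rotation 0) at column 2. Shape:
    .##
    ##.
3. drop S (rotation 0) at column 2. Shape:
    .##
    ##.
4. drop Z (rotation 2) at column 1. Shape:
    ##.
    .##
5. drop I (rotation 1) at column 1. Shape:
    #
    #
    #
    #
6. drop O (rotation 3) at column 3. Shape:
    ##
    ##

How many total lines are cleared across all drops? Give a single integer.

Drop 1: T rot2 at col 2 lands with bottom-row=0; cleared 0 line(s) (total 0); column heights now [0 0 2 2 2 0], max=2
Drop 2: S rot0 at col 2 lands with bottom-row=2; cleared 0 line(s) (total 0); column heights now [0 0 3 4 4 0], max=4
Drop 3: S rot0 at col 2 lands with bottom-row=4; cleared 0 line(s) (total 0); column heights now [0 0 5 6 6 0], max=6
Drop 4: Z rot2 at col 1 lands with bottom-row=6; cleared 0 line(s) (total 0); column heights now [0 8 8 7 6 0], max=8
Drop 5: I rot1 at col 1 lands with bottom-row=8; cleared 0 line(s) (total 0); column heights now [0 12 8 7 6 0], max=12
Drop 6: O rot3 at col 3 lands with bottom-row=7; cleared 0 line(s) (total 0); column heights now [0 12 8 9 9 0], max=12

Answer: 0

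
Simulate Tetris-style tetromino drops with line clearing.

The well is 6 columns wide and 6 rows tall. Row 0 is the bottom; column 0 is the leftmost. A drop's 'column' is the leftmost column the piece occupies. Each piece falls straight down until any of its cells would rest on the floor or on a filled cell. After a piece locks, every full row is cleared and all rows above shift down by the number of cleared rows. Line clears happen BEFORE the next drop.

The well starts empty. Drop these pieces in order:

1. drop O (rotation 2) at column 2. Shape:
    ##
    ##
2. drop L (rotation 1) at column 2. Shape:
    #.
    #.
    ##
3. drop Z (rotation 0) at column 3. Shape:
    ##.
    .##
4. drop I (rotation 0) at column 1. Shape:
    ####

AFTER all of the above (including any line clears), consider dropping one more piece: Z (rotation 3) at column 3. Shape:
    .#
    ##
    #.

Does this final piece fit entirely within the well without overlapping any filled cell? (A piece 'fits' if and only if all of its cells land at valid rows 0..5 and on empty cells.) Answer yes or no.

Drop 1: O rot2 at col 2 lands with bottom-row=0; cleared 0 line(s) (total 0); column heights now [0 0 2 2 0 0], max=2
Drop 2: L rot1 at col 2 lands with bottom-row=2; cleared 0 line(s) (total 0); column heights now [0 0 5 3 0 0], max=5
Drop 3: Z rot0 at col 3 lands with bottom-row=2; cleared 0 line(s) (total 0); column heights now [0 0 5 4 4 3], max=5
Drop 4: I rot0 at col 1 lands with bottom-row=5; cleared 0 line(s) (total 0); column heights now [0 6 6 6 6 3], max=6
Test piece Z rot3 at col 3 (width 2): heights before test = [0 6 6 6 6 3]; fits = False

Answer: no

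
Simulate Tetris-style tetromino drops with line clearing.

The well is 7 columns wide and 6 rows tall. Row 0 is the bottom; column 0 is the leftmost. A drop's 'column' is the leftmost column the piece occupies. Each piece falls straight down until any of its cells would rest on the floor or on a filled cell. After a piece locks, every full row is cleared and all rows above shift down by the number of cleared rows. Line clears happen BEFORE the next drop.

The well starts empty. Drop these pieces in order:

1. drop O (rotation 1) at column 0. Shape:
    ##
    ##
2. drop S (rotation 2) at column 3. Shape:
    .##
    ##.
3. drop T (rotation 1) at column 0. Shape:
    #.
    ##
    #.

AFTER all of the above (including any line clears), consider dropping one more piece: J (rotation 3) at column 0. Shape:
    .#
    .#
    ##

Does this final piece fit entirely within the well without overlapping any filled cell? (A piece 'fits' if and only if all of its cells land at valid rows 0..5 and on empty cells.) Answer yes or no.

Drop 1: O rot1 at col 0 lands with bottom-row=0; cleared 0 line(s) (total 0); column heights now [2 2 0 0 0 0 0], max=2
Drop 2: S rot2 at col 3 lands with bottom-row=0; cleared 0 line(s) (total 0); column heights now [2 2 0 1 2 2 0], max=2
Drop 3: T rot1 at col 0 lands with bottom-row=2; cleared 0 line(s) (total 0); column heights now [5 4 0 1 2 2 0], max=5
Test piece J rot3 at col 0 (width 2): heights before test = [5 4 0 1 2 2 0]; fits = False

Answer: no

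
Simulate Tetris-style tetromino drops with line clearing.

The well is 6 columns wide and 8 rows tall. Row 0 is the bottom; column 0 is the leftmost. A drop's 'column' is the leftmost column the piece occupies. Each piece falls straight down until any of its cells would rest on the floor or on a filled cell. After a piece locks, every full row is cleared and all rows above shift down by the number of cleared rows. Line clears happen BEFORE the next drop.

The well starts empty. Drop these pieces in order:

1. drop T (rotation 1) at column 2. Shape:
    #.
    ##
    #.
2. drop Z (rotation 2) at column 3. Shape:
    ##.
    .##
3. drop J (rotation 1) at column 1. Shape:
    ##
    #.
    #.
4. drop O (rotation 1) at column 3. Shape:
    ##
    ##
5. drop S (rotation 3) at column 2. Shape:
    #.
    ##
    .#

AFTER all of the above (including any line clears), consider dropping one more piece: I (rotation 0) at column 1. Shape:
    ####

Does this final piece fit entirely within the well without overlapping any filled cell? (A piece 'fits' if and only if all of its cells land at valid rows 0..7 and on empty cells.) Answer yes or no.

Drop 1: T rot1 at col 2 lands with bottom-row=0; cleared 0 line(s) (total 0); column heights now [0 0 3 2 0 0], max=3
Drop 2: Z rot2 at col 3 lands with bottom-row=1; cleared 0 line(s) (total 0); column heights now [0 0 3 3 3 2], max=3
Drop 3: J rot1 at col 1 lands with bottom-row=1; cleared 0 line(s) (total 0); column heights now [0 4 4 3 3 2], max=4
Drop 4: O rot1 at col 3 lands with bottom-row=3; cleared 0 line(s) (total 0); column heights now [0 4 4 5 5 2], max=5
Drop 5: S rot3 at col 2 lands with bottom-row=5; cleared 0 line(s) (total 0); column heights now [0 4 8 7 5 2], max=8
Test piece I rot0 at col 1 (width 4): heights before test = [0 4 8 7 5 2]; fits = False

Answer: no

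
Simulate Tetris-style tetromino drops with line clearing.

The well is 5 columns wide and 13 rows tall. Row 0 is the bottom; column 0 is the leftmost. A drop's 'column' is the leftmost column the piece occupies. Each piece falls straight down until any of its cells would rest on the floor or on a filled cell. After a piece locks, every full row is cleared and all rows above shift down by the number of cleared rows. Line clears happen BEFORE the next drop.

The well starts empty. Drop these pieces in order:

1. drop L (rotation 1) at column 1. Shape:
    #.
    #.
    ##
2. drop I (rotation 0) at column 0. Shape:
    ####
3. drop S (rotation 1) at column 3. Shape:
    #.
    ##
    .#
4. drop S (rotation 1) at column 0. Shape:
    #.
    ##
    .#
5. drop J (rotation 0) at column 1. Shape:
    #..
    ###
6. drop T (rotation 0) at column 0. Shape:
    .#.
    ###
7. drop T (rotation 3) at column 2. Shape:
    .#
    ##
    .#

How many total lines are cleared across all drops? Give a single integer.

Drop 1: L rot1 at col 1 lands with bottom-row=0; cleared 0 line(s) (total 0); column heights now [0 3 1 0 0], max=3
Drop 2: I rot0 at col 0 lands with bottom-row=3; cleared 0 line(s) (total 0); column heights now [4 4 4 4 0], max=4
Drop 3: S rot1 at col 3 lands with bottom-row=3; cleared 1 line(s) (total 1); column heights now [0 3 1 5 4], max=5
Drop 4: S rot1 at col 0 lands with bottom-row=3; cleared 0 line(s) (total 1); column heights now [6 5 1 5 4], max=6
Drop 5: J rot0 at col 1 lands with bottom-row=5; cleared 0 line(s) (total 1); column heights now [6 7 6 6 4], max=7
Drop 6: T rot0 at col 0 lands with bottom-row=7; cleared 0 line(s) (total 1); column heights now [8 9 8 6 4], max=9
Drop 7: T rot3 at col 2 lands with bottom-row=7; cleared 0 line(s) (total 1); column heights now [8 9 9 10 4], max=10

Answer: 1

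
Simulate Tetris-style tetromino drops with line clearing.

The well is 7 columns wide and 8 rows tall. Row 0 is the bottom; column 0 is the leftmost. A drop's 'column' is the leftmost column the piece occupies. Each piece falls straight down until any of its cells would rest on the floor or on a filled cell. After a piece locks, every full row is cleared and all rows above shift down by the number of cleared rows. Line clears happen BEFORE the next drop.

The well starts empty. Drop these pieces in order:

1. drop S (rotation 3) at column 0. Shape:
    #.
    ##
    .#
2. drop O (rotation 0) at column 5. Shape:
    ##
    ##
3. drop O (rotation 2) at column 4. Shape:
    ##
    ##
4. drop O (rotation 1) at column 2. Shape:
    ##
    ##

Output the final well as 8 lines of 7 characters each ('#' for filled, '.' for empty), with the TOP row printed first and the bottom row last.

Drop 1: S rot3 at col 0 lands with bottom-row=0; cleared 0 line(s) (total 0); column heights now [3 2 0 0 0 0 0], max=3
Drop 2: O rot0 at col 5 lands with bottom-row=0; cleared 0 line(s) (total 0); column heights now [3 2 0 0 0 2 2], max=3
Drop 3: O rot2 at col 4 lands with bottom-row=2; cleared 0 line(s) (total 0); column heights now [3 2 0 0 4 4 2], max=4
Drop 4: O rot1 at col 2 lands with bottom-row=0; cleared 0 line(s) (total 0); column heights now [3 2 2 2 4 4 2], max=4

Answer: .......
.......
.......
.......
....##.
#...##.
####.##
.###.##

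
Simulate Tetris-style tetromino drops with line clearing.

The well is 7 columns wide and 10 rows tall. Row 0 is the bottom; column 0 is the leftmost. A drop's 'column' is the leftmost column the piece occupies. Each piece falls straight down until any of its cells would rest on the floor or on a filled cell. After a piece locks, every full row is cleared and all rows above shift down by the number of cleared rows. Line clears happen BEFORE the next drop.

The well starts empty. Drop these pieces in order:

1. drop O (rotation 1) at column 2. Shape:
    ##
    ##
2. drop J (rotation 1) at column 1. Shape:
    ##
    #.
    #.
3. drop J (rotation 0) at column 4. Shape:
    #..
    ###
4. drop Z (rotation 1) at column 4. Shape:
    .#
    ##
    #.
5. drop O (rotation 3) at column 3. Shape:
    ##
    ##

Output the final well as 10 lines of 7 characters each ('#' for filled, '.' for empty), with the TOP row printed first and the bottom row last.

Drop 1: O rot1 at col 2 lands with bottom-row=0; cleared 0 line(s) (total 0); column heights now [0 0 2 2 0 0 0], max=2
Drop 2: J rot1 at col 1 lands with bottom-row=0; cleared 0 line(s) (total 0); column heights now [0 3 3 2 0 0 0], max=3
Drop 3: J rot0 at col 4 lands with bottom-row=0; cleared 0 line(s) (total 0); column heights now [0 3 3 2 2 1 1], max=3
Drop 4: Z rot1 at col 4 lands with bottom-row=2; cleared 0 line(s) (total 0); column heights now [0 3 3 2 4 5 1], max=5
Drop 5: O rot3 at col 3 lands with bottom-row=4; cleared 0 line(s) (total 0); column heights now [0 3 3 6 6 5 1], max=6

Answer: .......
.......
.......
.......
...##..
...###.
....##.
.##.#..
.####..
.######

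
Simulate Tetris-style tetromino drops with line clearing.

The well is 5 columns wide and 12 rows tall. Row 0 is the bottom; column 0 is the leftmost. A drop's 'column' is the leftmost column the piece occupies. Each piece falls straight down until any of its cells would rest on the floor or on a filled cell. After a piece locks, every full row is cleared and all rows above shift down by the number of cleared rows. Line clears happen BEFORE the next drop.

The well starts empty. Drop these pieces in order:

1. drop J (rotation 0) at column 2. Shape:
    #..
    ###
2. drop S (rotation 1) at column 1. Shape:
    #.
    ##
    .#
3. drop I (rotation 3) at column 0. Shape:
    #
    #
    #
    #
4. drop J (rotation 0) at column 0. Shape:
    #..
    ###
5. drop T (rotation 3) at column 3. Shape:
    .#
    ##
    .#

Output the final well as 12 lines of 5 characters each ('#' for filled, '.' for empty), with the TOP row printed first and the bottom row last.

Answer: .....
.....
.....
.....
.....
#....
###..
.#...
###.#
#.###
#.#.#
#.###

Derivation:
Drop 1: J rot0 at col 2 lands with bottom-row=0; cleared 0 line(s) (total 0); column heights now [0 0 2 1 1], max=2
Drop 2: S rot1 at col 1 lands with bottom-row=2; cleared 0 line(s) (total 0); column heights now [0 5 4 1 1], max=5
Drop 3: I rot3 at col 0 lands with bottom-row=0; cleared 0 line(s) (total 0); column heights now [4 5 4 1 1], max=5
Drop 4: J rot0 at col 0 lands with bottom-row=5; cleared 0 line(s) (total 0); column heights now [7 6 6 1 1], max=7
Drop 5: T rot3 at col 3 lands with bottom-row=1; cleared 0 line(s) (total 0); column heights now [7 6 6 3 4], max=7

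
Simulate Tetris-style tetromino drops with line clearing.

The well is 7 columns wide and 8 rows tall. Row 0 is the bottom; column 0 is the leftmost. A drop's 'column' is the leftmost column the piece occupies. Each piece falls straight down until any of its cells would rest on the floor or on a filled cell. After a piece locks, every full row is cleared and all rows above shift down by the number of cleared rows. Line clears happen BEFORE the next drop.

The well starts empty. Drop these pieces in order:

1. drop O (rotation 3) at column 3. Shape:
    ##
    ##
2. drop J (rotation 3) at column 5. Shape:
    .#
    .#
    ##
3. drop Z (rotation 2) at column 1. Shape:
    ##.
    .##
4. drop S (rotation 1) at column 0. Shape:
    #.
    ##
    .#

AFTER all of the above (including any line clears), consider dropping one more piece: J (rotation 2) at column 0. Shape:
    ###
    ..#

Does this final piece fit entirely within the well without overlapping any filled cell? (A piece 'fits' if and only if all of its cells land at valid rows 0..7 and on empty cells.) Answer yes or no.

Answer: yes

Derivation:
Drop 1: O rot3 at col 3 lands with bottom-row=0; cleared 0 line(s) (total 0); column heights now [0 0 0 2 2 0 0], max=2
Drop 2: J rot3 at col 5 lands with bottom-row=0; cleared 0 line(s) (total 0); column heights now [0 0 0 2 2 1 3], max=3
Drop 3: Z rot2 at col 1 lands with bottom-row=2; cleared 0 line(s) (total 0); column heights now [0 4 4 3 2 1 3], max=4
Drop 4: S rot1 at col 0 lands with bottom-row=4; cleared 0 line(s) (total 0); column heights now [7 6 4 3 2 1 3], max=7
Test piece J rot2 at col 0 (width 3): heights before test = [7 6 4 3 2 1 3]; fits = True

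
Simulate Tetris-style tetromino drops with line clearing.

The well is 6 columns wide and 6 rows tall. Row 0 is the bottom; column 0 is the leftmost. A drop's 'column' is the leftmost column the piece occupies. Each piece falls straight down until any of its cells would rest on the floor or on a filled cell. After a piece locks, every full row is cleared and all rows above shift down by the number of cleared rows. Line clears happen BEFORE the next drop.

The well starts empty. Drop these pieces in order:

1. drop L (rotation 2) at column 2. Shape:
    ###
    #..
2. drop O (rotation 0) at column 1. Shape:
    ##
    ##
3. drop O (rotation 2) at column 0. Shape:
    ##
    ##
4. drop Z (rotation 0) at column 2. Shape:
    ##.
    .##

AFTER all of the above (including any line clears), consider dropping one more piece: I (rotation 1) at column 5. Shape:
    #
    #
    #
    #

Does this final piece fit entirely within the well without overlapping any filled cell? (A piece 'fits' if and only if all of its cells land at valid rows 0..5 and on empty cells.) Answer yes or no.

Answer: yes

Derivation:
Drop 1: L rot2 at col 2 lands with bottom-row=0; cleared 0 line(s) (total 0); column heights now [0 0 2 2 2 0], max=2
Drop 2: O rot0 at col 1 lands with bottom-row=2; cleared 0 line(s) (total 0); column heights now [0 4 4 2 2 0], max=4
Drop 3: O rot2 at col 0 lands with bottom-row=4; cleared 0 line(s) (total 0); column heights now [6 6 4 2 2 0], max=6
Drop 4: Z rot0 at col 2 lands with bottom-row=3; cleared 0 line(s) (total 0); column heights now [6 6 5 5 4 0], max=6
Test piece I rot1 at col 5 (width 1): heights before test = [6 6 5 5 4 0]; fits = True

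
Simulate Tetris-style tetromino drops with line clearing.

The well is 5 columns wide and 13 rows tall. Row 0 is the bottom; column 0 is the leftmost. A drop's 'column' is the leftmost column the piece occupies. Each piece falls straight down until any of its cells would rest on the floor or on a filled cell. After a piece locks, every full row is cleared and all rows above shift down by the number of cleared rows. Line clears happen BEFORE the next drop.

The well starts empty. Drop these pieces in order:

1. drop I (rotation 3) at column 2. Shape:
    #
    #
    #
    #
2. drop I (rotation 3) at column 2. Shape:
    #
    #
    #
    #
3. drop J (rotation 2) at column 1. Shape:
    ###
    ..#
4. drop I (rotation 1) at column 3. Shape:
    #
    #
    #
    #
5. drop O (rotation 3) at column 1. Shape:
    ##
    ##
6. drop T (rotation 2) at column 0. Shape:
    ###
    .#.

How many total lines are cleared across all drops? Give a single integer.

Answer: 0

Derivation:
Drop 1: I rot3 at col 2 lands with bottom-row=0; cleared 0 line(s) (total 0); column heights now [0 0 4 0 0], max=4
Drop 2: I rot3 at col 2 lands with bottom-row=4; cleared 0 line(s) (total 0); column heights now [0 0 8 0 0], max=8
Drop 3: J rot2 at col 1 lands with bottom-row=7; cleared 0 line(s) (total 0); column heights now [0 9 9 9 0], max=9
Drop 4: I rot1 at col 3 lands with bottom-row=9; cleared 0 line(s) (total 0); column heights now [0 9 9 13 0], max=13
Drop 5: O rot3 at col 1 lands with bottom-row=9; cleared 0 line(s) (total 0); column heights now [0 11 11 13 0], max=13
Drop 6: T rot2 at col 0 lands with bottom-row=11; cleared 0 line(s) (total 0); column heights now [13 13 13 13 0], max=13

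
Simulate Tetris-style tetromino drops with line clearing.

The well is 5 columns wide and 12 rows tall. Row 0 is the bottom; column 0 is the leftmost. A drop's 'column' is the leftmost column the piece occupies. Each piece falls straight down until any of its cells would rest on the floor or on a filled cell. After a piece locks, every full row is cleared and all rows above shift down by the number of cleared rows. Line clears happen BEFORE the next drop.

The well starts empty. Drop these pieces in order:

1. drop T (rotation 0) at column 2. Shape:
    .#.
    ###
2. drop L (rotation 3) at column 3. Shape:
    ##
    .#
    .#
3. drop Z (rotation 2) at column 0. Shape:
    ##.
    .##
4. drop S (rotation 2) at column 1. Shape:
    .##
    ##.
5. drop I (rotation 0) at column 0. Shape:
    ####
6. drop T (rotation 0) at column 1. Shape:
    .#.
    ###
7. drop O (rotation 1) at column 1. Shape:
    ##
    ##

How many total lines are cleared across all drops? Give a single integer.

Drop 1: T rot0 at col 2 lands with bottom-row=0; cleared 0 line(s) (total 0); column heights now [0 0 1 2 1], max=2
Drop 2: L rot3 at col 3 lands with bottom-row=1; cleared 0 line(s) (total 0); column heights now [0 0 1 4 4], max=4
Drop 3: Z rot2 at col 0 lands with bottom-row=1; cleared 0 line(s) (total 0); column heights now [3 3 2 4 4], max=4
Drop 4: S rot2 at col 1 lands with bottom-row=3; cleared 0 line(s) (total 0); column heights now [3 4 5 5 4], max=5
Drop 5: I rot0 at col 0 lands with bottom-row=5; cleared 0 line(s) (total 0); column heights now [6 6 6 6 4], max=6
Drop 6: T rot0 at col 1 lands with bottom-row=6; cleared 0 line(s) (total 0); column heights now [6 7 8 7 4], max=8
Drop 7: O rot1 at col 1 lands with bottom-row=8; cleared 0 line(s) (total 0); column heights now [6 10 10 7 4], max=10

Answer: 0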